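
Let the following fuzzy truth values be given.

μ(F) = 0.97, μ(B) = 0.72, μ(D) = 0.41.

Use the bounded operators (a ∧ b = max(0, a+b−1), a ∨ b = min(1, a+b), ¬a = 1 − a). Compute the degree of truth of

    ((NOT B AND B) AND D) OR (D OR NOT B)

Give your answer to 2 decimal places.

0.69

NOT B = 1 − 0.72 = 0.28
NOT B AND B = max(0, a+b−1) on (0.28, 0.72) = 0.00
(NOT B AND B) AND D = max(0, a+b−1) on (0.00, 0.41) = 0.00
NOT B = 1 − 0.72 = 0.28
D OR NOT B = min(1, a+b) on (0.41, 0.28) = 0.69
((NOT B AND B) AND D) OR (D OR NOT B) = min(1, a+b) on (0.00, 0.69) = 0.69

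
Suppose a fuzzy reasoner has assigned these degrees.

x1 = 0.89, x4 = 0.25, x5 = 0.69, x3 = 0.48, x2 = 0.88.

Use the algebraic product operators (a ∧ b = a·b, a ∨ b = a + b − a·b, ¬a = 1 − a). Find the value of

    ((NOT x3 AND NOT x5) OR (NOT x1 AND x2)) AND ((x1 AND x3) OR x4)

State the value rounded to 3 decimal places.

0.138

NOT x3 = 1 − 0.4800 = 0.5200
NOT x5 = 1 − 0.6900 = 0.3100
NOT x3 AND NOT x5 = a·b on (0.5200, 0.3100) = 0.1612
NOT x1 = 1 − 0.8900 = 0.1100
NOT x1 AND x2 = a·b on (0.1100, 0.8800) = 0.0968
(NOT x3 AND NOT x5) OR (NOT x1 AND x2) = a + b − a·b on (0.1612, 0.0968) = 0.2424
x1 AND x3 = a·b on (0.8900, 0.4800) = 0.4272
(x1 AND x3) OR x4 = a + b − a·b on (0.4272, 0.2500) = 0.5704
((NOT x3 AND NOT x5) OR (NOT x1 AND x2)) AND ((x1 AND x3) OR x4) = a·b on (0.2424, 0.5704) = 0.1383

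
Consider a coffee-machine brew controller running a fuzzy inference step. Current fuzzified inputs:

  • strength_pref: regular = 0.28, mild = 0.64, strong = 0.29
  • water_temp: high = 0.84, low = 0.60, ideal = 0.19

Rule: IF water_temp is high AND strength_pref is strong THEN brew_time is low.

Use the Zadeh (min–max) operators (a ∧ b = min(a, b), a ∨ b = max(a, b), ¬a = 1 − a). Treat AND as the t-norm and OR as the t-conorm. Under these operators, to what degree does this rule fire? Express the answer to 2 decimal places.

firing strength: high=0.84, strong=0.29; AND[min(a, b)] → w = 0.29

0.29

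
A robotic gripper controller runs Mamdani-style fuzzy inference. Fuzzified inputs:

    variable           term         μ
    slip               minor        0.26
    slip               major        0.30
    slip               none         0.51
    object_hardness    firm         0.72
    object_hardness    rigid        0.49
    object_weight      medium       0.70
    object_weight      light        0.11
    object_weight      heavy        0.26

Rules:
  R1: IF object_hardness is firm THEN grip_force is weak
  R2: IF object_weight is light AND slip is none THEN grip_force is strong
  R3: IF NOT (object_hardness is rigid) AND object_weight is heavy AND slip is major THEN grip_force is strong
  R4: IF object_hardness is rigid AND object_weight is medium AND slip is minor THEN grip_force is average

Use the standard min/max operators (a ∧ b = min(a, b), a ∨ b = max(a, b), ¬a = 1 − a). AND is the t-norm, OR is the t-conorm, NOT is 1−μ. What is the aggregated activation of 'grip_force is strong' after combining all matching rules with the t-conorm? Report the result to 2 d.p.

0.26

R1: firm=0.72 → w = 0.72
R2: light=0.11, none=0.51; AND[min(a, b)] → w = 0.11
R3: ¬rigid=1−0.49=0.51, heavy=0.26, major=0.30; AND[min(a, b)] → w = 0.26
R4: rigid=0.49, medium=0.70, minor=0.26; AND[min(a, b)] → w = 0.26
Rules with consequent 'strong': {R2, R3} → strengths 0.11, 0.26
Aggregate via t-conorm [max(a, b)]: 0.26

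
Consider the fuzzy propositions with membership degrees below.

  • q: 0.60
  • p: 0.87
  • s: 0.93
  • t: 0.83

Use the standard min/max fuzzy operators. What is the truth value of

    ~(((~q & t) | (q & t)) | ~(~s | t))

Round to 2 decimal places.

0.40

~q = 1 − 0.60 = 0.40
~q & t = min(a, b) on (0.40, 0.83) = 0.40
q & t = min(a, b) on (0.60, 0.83) = 0.60
(~q & t) | (q & t) = max(a, b) on (0.40, 0.60) = 0.60
~s = 1 − 0.93 = 0.07
~s | t = max(a, b) on (0.07, 0.83) = 0.83
~(~s | t) = 1 − 0.83 = 0.17
((~q & t) | (q & t)) | ~(~s | t) = max(a, b) on (0.60, 0.17) = 0.60
~(((~q & t) | (q & t)) | ~(~s | t)) = 1 − 0.60 = 0.40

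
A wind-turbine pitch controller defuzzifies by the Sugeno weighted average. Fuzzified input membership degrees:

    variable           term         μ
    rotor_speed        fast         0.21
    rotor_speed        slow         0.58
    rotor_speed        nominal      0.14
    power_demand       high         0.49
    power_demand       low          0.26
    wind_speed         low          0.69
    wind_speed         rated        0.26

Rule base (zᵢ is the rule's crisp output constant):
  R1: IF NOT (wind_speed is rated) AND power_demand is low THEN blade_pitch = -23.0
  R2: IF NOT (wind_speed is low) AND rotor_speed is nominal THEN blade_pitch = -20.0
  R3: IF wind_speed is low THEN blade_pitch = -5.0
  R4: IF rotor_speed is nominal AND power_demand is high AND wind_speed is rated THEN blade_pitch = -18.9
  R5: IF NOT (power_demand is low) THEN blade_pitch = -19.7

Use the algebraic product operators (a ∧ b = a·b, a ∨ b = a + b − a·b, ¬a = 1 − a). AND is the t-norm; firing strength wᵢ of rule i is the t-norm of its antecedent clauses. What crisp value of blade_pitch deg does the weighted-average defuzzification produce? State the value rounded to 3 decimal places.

R1 (z=-23.0): ¬rated=1−0.26=0.74, low=0.26; AND[a·b] → w = 0.1924
R2 (z=-20.0): ¬low=1−0.69=0.31, nominal=0.14; AND[a·b] → w = 0.0434
R3 (z=-5.0): low=0.69 → w = 0.6900
R4 (z=-18.9): nominal=0.14, high=0.49, rated=0.26; AND[a·b] → w = 0.0178
R5 (z=-19.7): ¬low=1−0.26=0.74 → w = 0.7400
Weighted average = (0.1924·-23.0 + 0.0434·-20.0 + 0.6900·-5.0 + 0.0178·-18.9 + 0.7400·-19.7) / (0.1924 + 0.0434 + 0.6900 + 0.0178 + 0.7400)
  = -23.6583 / 1.6836 = -14.052

-14.052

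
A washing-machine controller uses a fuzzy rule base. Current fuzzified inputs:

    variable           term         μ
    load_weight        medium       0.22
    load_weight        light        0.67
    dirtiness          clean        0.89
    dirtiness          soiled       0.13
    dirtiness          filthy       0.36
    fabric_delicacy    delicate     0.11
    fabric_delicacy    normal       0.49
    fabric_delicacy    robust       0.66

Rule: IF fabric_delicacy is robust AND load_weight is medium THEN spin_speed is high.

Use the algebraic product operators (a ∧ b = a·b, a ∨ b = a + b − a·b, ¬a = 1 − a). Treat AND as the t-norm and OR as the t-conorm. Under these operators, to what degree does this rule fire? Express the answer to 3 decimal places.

firing strength: robust=0.66, medium=0.22; AND[a·b] → w = 0.1452

0.145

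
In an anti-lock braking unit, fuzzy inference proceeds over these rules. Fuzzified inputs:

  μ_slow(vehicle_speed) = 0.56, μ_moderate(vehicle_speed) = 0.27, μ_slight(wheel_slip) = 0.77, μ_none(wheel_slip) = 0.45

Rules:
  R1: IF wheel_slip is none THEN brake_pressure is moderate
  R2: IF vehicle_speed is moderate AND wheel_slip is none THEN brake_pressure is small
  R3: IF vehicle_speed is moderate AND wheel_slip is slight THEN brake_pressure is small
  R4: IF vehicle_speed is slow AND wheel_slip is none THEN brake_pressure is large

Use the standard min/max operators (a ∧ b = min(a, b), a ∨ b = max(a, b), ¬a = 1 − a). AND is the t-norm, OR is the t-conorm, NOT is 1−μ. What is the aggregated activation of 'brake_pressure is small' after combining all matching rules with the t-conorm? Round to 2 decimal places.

R1: none=0.45 → w = 0.45
R2: moderate=0.27, none=0.45; AND[min(a, b)] → w = 0.27
R3: moderate=0.27, slight=0.77; AND[min(a, b)] → w = 0.27
R4: slow=0.56, none=0.45; AND[min(a, b)] → w = 0.45
Rules with consequent 'small': {R2, R3} → strengths 0.27, 0.27
Aggregate via t-conorm [max(a, b)]: 0.27

0.27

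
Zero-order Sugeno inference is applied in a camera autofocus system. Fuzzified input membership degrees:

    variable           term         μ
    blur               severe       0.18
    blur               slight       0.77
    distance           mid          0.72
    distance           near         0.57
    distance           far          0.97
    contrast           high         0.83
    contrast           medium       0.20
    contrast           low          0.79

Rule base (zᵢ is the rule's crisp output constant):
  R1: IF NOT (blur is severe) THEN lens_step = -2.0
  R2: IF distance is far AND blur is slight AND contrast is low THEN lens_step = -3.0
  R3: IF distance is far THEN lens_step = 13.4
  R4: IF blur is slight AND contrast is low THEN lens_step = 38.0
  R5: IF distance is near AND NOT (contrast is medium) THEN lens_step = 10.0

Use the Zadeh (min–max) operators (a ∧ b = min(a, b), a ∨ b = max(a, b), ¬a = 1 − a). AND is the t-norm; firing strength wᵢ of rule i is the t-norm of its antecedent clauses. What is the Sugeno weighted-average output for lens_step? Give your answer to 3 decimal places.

11.284

R1 (z=-2.0): ¬severe=1−0.18=0.82 → w = 0.82
R2 (z=-3.0): far=0.97, slight=0.77, low=0.79; AND[min(a, b)] → w = 0.77
R3 (z=13.4): far=0.97 → w = 0.97
R4 (z=38.0): slight=0.77, low=0.79; AND[min(a, b)] → w = 0.77
R5 (z=10.0): near=0.57, ¬medium=1−0.20=0.80; AND[min(a, b)] → w = 0.57
Weighted average = (0.82·-2.0 + 0.77·-3.0 + 0.97·13.4 + 0.77·38.0 + 0.57·10.0) / (0.82 + 0.77 + 0.97 + 0.77 + 0.57)
  = 44.0080 / 3.9000 = 11.284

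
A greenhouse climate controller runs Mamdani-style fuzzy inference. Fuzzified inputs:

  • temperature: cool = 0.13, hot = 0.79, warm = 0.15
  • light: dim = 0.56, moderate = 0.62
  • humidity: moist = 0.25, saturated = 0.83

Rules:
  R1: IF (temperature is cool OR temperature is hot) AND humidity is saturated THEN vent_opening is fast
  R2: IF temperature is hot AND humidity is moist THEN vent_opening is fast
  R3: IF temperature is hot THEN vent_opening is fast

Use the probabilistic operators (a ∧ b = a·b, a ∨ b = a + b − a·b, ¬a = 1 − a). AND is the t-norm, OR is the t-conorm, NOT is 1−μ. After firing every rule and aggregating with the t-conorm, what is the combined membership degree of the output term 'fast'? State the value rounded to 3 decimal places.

0.946

R1: (cool=0.13 OR hot=0.79) = 0.8173; AND[a·b] with saturated=0.83 → w = 0.6784
R2: hot=0.79, moist=0.25; AND[a·b] → w = 0.1975
R3: hot=0.79 → w = 0.7900
Rules with consequent 'fast': {R1, R2, R3} → strengths 0.6784, 0.1975, 0.7900
Aggregate via t-conorm [a + b − a·b]: 0.9458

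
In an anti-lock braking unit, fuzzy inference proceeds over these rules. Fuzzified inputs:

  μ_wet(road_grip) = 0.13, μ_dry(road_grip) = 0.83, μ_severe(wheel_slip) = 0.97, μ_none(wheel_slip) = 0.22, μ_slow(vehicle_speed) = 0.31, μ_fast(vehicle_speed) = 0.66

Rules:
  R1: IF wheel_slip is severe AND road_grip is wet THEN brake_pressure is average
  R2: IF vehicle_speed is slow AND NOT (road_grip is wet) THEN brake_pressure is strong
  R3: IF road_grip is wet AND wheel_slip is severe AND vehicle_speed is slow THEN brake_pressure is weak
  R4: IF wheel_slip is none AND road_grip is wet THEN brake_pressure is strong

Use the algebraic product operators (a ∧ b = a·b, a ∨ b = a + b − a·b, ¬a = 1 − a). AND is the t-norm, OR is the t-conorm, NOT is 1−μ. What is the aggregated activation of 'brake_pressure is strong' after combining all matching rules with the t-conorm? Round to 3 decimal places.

R1: severe=0.97, wet=0.13; AND[a·b] → w = 0.1261
R2: slow=0.31, ¬wet=1−0.13=0.87; AND[a·b] → w = 0.2697
R3: wet=0.13, severe=0.97, slow=0.31; AND[a·b] → w = 0.0391
R4: none=0.22, wet=0.13; AND[a·b] → w = 0.0286
Rules with consequent 'strong': {R2, R4} → strengths 0.2697, 0.0286
Aggregate via t-conorm [a + b − a·b]: 0.2906

0.291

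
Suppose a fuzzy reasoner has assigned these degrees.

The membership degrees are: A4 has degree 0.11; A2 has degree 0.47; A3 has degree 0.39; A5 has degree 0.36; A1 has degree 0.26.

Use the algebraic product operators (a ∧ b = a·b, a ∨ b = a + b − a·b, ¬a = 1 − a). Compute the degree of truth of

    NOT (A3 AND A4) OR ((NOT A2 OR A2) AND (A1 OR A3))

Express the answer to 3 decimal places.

A3 AND A4 = a·b on (0.3900, 0.1100) = 0.0429
NOT (A3 AND A4) = 1 − 0.0429 = 0.9571
NOT A2 = 1 − 0.4700 = 0.5300
NOT A2 OR A2 = a + b − a·b on (0.5300, 0.4700) = 0.7509
A1 OR A3 = a + b − a·b on (0.2600, 0.3900) = 0.5486
(NOT A2 OR A2) AND (A1 OR A3) = a·b on (0.7509, 0.5486) = 0.4119
NOT (A3 AND A4) OR ((NOT A2 OR A2) AND (A1 OR A3)) = a + b − a·b on (0.9571, 0.4119) = 0.9748

0.975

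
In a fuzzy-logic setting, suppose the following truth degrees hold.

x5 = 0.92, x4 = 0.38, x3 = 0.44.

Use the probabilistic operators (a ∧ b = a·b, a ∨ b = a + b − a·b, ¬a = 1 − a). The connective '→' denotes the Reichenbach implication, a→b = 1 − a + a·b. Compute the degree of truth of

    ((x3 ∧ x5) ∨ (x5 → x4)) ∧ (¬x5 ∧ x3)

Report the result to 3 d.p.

x3 ∧ x5 = a·b on (0.4400, 0.9200) = 0.4048
x5 → x4  [Reichenbach: 1 − a + a·b] with a=0.9200, b=0.3800 → 0.4296
(x3 ∧ x5) ∨ (x5 → x4) = a + b − a·b on (0.4048, 0.4296) = 0.6605
¬x5 = 1 − 0.9200 = 0.0800
¬x5 ∧ x3 = a·b on (0.0800, 0.4400) = 0.0352
((x3 ∧ x5) ∨ (x5 → x4)) ∧ (¬x5 ∧ x3) = a·b on (0.6605, 0.0352) = 0.0232

0.023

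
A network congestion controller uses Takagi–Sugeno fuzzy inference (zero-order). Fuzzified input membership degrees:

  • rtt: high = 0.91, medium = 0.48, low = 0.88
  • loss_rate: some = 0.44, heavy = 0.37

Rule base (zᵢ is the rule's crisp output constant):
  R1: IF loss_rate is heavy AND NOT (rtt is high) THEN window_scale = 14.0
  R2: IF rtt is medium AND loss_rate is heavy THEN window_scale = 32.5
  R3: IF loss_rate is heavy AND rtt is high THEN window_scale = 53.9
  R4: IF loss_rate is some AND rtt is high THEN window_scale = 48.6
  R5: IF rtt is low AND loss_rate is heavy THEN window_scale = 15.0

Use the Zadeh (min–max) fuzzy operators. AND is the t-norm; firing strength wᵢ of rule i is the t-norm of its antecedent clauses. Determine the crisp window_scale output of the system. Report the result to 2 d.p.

36.68

R1 (z=14.0): heavy=0.37, ¬high=1−0.91=0.09; AND[min(a, b)] → w = 0.09
R2 (z=32.5): medium=0.48, heavy=0.37; AND[min(a, b)] → w = 0.37
R3 (z=53.9): heavy=0.37, high=0.91; AND[min(a, b)] → w = 0.37
R4 (z=48.6): some=0.44, high=0.91; AND[min(a, b)] → w = 0.44
R5 (z=15.0): low=0.88, heavy=0.37; AND[min(a, b)] → w = 0.37
Weighted average = (0.09·14.0 + 0.37·32.5 + 0.37·53.9 + 0.44·48.6 + 0.37·15.0) / (0.09 + 0.37 + 0.37 + 0.44 + 0.37)
  = 60.1620 / 1.6400 = 36.68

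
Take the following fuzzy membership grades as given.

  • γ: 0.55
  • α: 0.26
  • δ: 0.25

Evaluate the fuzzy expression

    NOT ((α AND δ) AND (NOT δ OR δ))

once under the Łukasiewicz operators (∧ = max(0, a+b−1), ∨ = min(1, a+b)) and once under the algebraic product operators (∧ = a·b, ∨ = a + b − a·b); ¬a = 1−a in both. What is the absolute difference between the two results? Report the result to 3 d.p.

0.053

Under Łukasiewicz:
  α AND δ = max(0, a+b−1) on (0.26, 0.25) = 0.00
  NOT δ = 1 − 0.25 = 0.75
  NOT δ OR δ = min(1, a+b) on (0.75, 0.25) = 1.00
  (α AND δ) AND (NOT δ OR δ) = max(0, a+b−1) on (0.00, 1.00) = 0.00
  NOT ((α AND δ) AND (NOT δ OR δ)) = 1 − 0.00 = 1.00
  → value = 1.0000
Under algebraic product:
  α AND δ = a·b on (0.2600, 0.2500) = 0.0650
  NOT δ = 1 − 0.2500 = 0.7500
  NOT δ OR δ = a + b − a·b on (0.7500, 0.2500) = 0.8125
  (α AND δ) AND (NOT δ OR δ) = a·b on (0.0650, 0.8125) = 0.0528
  NOT ((α AND δ) AND (NOT δ OR δ)) = 1 − 0.0528 = 0.9472
  → value = 0.9472
|1.0000 − 0.9472| = 0.053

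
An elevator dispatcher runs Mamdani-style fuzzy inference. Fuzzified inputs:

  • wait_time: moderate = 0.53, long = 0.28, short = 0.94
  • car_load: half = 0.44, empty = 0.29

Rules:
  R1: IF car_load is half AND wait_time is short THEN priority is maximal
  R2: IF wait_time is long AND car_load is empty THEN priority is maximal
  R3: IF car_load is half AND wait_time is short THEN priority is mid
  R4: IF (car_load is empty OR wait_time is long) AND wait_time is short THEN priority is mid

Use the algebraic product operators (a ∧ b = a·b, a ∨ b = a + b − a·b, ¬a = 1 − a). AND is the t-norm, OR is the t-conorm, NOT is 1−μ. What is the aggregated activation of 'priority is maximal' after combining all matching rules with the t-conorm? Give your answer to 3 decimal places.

R1: half=0.44, short=0.94; AND[a·b] → w = 0.4136
R2: long=0.28, empty=0.29; AND[a·b] → w = 0.0812
R3: half=0.44, short=0.94; AND[a·b] → w = 0.4136
R4: (empty=0.29 OR long=0.28) = 0.4888; AND[a·b] with short=0.94 → w = 0.4595
Rules with consequent 'maximal': {R1, R2} → strengths 0.4136, 0.0812
Aggregate via t-conorm [a + b − a·b]: 0.4612

0.461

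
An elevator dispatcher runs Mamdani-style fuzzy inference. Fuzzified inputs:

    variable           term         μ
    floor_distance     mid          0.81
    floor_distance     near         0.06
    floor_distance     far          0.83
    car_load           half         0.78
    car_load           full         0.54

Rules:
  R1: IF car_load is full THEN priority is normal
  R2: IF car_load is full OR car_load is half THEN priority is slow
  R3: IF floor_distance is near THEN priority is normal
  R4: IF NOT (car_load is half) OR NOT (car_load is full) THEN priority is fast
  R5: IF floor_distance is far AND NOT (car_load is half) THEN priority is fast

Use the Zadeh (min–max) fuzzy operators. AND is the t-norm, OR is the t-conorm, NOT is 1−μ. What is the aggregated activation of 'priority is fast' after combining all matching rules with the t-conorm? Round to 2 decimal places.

0.46

R1: full=0.54 → w = 0.54
R2: full=0.54, half=0.78; OR[max(a, b)] → w = 0.78
R3: near=0.06 → w = 0.06
R4: ¬half=1−0.78=0.22, ¬full=1−0.54=0.46; OR[max(a, b)] → w = 0.46
R5: far=0.83, ¬half=1−0.78=0.22; AND[min(a, b)] → w = 0.22
Rules with consequent 'fast': {R4, R5} → strengths 0.46, 0.22
Aggregate via t-conorm [max(a, b)]: 0.46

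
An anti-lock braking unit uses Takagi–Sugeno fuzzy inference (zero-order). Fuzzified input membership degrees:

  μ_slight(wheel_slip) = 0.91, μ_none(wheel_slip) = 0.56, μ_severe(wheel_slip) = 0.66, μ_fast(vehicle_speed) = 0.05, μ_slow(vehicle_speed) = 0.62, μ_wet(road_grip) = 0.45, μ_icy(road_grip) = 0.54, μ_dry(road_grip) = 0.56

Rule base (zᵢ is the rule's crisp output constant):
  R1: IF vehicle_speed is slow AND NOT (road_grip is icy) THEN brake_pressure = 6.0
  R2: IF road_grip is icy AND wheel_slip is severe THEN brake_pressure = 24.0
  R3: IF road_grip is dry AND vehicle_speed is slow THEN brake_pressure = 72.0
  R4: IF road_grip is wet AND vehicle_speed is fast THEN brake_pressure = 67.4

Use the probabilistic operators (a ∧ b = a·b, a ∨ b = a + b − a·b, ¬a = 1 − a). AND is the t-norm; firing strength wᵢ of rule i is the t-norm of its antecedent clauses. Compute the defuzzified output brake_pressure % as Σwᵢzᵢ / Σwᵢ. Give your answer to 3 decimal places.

36.369

R1 (z=6.0): slow=0.62, ¬icy=1−0.54=0.46; AND[a·b] → w = 0.2852
R2 (z=24.0): icy=0.54, severe=0.66; AND[a·b] → w = 0.3564
R3 (z=72.0): dry=0.56, slow=0.62; AND[a·b] → w = 0.3472
R4 (z=67.4): wet=0.45, fast=0.05; AND[a·b] → w = 0.0225
Weighted average = (0.2852·6.0 + 0.3564·24.0 + 0.3472·72.0 + 0.0225·67.4) / (0.2852 + 0.3564 + 0.3472 + 0.0225)
  = 36.7797 / 1.0113 = 36.369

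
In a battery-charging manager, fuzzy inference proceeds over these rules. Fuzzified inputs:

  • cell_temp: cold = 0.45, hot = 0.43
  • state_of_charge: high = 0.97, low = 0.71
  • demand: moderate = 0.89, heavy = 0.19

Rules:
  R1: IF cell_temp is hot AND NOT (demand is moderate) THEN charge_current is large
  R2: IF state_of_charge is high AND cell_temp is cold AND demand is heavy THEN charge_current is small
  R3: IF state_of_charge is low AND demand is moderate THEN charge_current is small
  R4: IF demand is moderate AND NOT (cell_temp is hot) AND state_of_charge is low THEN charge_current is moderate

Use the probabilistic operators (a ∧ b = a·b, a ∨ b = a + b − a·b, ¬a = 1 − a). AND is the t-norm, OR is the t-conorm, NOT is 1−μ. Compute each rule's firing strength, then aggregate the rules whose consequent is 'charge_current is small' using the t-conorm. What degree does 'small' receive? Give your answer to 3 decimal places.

R1: hot=0.43, ¬moderate=1−0.89=0.11; AND[a·b] → w = 0.0473
R2: high=0.97, cold=0.45, heavy=0.19; AND[a·b] → w = 0.0829
R3: low=0.71, moderate=0.89; AND[a·b] → w = 0.6319
R4: moderate=0.89, ¬hot=1−0.43=0.57, low=0.71; AND[a·b] → w = 0.3602
Rules with consequent 'small': {R2, R3} → strengths 0.0829, 0.6319
Aggregate via t-conorm [a + b − a·b]: 0.6624

0.662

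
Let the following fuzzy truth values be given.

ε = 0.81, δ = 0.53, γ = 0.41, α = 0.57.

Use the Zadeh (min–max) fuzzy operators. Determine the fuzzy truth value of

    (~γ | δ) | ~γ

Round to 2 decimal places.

0.59

~γ = 1 − 0.41 = 0.59
~γ | δ = max(a, b) on (0.59, 0.53) = 0.59
~γ = 1 − 0.41 = 0.59
(~γ | δ) | ~γ = max(a, b) on (0.59, 0.59) = 0.59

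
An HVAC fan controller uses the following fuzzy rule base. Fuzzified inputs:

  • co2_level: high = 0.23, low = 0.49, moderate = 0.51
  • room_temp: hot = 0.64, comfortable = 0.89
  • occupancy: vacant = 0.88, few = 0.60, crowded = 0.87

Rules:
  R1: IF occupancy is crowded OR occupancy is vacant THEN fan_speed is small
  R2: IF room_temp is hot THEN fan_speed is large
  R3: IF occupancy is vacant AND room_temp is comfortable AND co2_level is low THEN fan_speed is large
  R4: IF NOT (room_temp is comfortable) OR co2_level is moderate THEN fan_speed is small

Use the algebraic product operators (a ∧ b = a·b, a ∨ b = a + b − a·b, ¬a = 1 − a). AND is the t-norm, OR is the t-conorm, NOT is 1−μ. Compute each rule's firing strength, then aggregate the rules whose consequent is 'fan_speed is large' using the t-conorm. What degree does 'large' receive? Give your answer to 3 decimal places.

R1: crowded=0.87, vacant=0.88; OR[a + b − a·b] → w = 0.9844
R2: hot=0.64 → w = 0.6400
R3: vacant=0.88, comfortable=0.89, low=0.49; AND[a·b] → w = 0.3838
R4: ¬comfortable=1−0.89=0.11, moderate=0.51; OR[a + b − a·b] → w = 0.5639
Rules with consequent 'large': {R2, R3} → strengths 0.6400, 0.3838
Aggregate via t-conorm [a + b − a·b]: 0.7782

0.778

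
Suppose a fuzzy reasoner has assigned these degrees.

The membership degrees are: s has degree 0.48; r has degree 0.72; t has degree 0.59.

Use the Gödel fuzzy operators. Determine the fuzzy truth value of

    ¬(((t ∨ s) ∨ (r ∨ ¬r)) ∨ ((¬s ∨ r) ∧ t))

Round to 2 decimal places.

t ∨ s = max(a, b) on (0.59, 0.48) = 0.59
¬r = 1 − 0.72 = 0.28
r ∨ ¬r = max(a, b) on (0.72, 0.28) = 0.72
(t ∨ s) ∨ (r ∨ ¬r) = max(a, b) on (0.59, 0.72) = 0.72
¬s = 1 − 0.48 = 0.52
¬s ∨ r = max(a, b) on (0.52, 0.72) = 0.72
(¬s ∨ r) ∧ t = min(a, b) on (0.72, 0.59) = 0.59
((t ∨ s) ∨ (r ∨ ¬r)) ∨ ((¬s ∨ r) ∧ t) = max(a, b) on (0.72, 0.59) = 0.72
¬(((t ∨ s) ∨ (r ∨ ¬r)) ∨ ((¬s ∨ r) ∧ t)) = 1 − 0.72 = 0.28

0.28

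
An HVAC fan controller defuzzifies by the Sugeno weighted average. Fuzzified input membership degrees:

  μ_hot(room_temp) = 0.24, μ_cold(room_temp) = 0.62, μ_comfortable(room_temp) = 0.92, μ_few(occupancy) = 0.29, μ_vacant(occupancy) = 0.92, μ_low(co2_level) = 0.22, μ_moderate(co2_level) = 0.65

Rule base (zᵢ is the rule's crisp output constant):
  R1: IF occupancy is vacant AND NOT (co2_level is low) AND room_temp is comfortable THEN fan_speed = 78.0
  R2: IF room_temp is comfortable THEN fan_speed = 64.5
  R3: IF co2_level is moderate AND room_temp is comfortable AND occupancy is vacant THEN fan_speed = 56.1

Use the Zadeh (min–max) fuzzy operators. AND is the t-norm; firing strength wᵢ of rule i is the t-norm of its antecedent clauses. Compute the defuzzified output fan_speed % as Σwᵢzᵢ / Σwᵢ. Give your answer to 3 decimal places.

R1 (z=78.0): vacant=0.92, ¬low=1−0.22=0.78, comfortable=0.92; AND[min(a, b)] → w = 0.78
R2 (z=64.5): comfortable=0.92 → w = 0.92
R3 (z=56.1): moderate=0.65, comfortable=0.92, vacant=0.92; AND[min(a, b)] → w = 0.65
Weighted average = (0.78·78.0 + 0.92·64.5 + 0.65·56.1) / (0.78 + 0.92 + 0.65)
  = 156.6450 / 2.3500 = 66.657

66.657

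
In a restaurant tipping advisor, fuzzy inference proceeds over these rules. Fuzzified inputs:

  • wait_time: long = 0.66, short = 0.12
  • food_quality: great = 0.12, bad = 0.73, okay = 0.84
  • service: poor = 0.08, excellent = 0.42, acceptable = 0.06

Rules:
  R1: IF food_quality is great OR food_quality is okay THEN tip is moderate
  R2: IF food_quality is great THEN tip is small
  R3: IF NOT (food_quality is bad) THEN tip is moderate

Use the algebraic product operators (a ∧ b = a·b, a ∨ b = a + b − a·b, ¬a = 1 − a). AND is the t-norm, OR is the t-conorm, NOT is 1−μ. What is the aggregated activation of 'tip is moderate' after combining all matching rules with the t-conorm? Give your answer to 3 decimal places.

0.897

R1: great=0.12, okay=0.84; OR[a + b − a·b] → w = 0.8592
R2: great=0.12 → w = 0.1200
R3: ¬bad=1−0.73=0.27 → w = 0.2700
Rules with consequent 'moderate': {R1, R3} → strengths 0.8592, 0.2700
Aggregate via t-conorm [a + b − a·b]: 0.8972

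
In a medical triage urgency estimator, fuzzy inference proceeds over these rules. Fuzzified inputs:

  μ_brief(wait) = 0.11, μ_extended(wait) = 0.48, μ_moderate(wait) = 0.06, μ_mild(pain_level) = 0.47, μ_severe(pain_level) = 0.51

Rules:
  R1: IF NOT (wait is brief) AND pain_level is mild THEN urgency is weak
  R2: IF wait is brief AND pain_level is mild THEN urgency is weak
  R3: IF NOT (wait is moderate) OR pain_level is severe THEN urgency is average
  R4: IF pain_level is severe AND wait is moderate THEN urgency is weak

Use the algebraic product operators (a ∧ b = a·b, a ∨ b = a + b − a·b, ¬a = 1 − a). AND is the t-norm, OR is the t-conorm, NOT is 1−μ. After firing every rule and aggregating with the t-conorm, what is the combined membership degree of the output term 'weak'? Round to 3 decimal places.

R1: ¬brief=1−0.11=0.89, mild=0.47; AND[a·b] → w = 0.4183
R2: brief=0.11, mild=0.47; AND[a·b] → w = 0.0517
R3: ¬moderate=1−0.06=0.94, severe=0.51; OR[a + b − a·b] → w = 0.9706
R4: severe=0.51, moderate=0.06; AND[a·b] → w = 0.0306
Rules with consequent 'weak': {R1, R2, R4} → strengths 0.4183, 0.0517, 0.0306
Aggregate via t-conorm [a + b − a·b]: 0.4653

0.465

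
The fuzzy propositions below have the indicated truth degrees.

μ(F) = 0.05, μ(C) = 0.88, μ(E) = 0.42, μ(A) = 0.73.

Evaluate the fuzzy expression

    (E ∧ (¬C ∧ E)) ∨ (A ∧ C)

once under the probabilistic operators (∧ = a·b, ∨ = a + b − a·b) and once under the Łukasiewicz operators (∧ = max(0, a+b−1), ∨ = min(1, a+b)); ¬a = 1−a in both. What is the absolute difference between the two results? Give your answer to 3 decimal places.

0.040

Under probabilistic:
  ¬C = 1 − 0.8800 = 0.1200
  ¬C ∧ E = a·b on (0.1200, 0.4200) = 0.0504
  E ∧ (¬C ∧ E) = a·b on (0.4200, 0.0504) = 0.0212
  A ∧ C = a·b on (0.7300, 0.8800) = 0.6424
  (E ∧ (¬C ∧ E)) ∨ (A ∧ C) = a + b − a·b on (0.0212, 0.6424) = 0.6500
  → value = 0.6500
Under Łukasiewicz:
  ¬C = 1 − 0.88 = 0.12
  ¬C ∧ E = max(0, a+b−1) on (0.12, 0.42) = 0.00
  E ∧ (¬C ∧ E) = max(0, a+b−1) on (0.42, 0.00) = 0.00
  A ∧ C = max(0, a+b−1) on (0.73, 0.88) = 0.61
  (E ∧ (¬C ∧ E)) ∨ (A ∧ C) = min(1, a+b) on (0.00, 0.61) = 0.61
  → value = 0.6100
|0.6500 − 0.6100| = 0.040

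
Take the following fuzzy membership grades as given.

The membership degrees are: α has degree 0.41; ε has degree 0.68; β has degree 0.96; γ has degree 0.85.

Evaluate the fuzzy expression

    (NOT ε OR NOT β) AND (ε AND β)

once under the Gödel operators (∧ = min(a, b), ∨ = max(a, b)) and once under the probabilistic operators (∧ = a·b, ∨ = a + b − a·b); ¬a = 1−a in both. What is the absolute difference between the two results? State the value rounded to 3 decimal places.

0.093

Under Gödel:
  NOT ε = 1 − 0.68 = 0.32
  NOT β = 1 − 0.96 = 0.04
  NOT ε OR NOT β = max(a, b) on (0.32, 0.04) = 0.32
  ε AND β = min(a, b) on (0.68, 0.96) = 0.68
  (NOT ε OR NOT β) AND (ε AND β) = min(a, b) on (0.32, 0.68) = 0.32
  → value = 0.3200
Under probabilistic:
  NOT ε = 1 − 0.6800 = 0.3200
  NOT β = 1 − 0.9600 = 0.0400
  NOT ε OR NOT β = a + b − a·b on (0.3200, 0.0400) = 0.3472
  ε AND β = a·b on (0.6800, 0.9600) = 0.6528
  (NOT ε OR NOT β) AND (ε AND β) = a·b on (0.3472, 0.6528) = 0.2267
  → value = 0.2267
|0.3200 − 0.2267| = 0.093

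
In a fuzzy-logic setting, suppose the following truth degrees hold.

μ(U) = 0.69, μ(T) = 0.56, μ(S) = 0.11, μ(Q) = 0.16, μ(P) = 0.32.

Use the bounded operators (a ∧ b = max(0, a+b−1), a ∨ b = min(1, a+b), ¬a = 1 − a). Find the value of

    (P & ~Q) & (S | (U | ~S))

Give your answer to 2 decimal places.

~Q = 1 − 0.16 = 0.84
P & ~Q = max(0, a+b−1) on (0.32, 0.84) = 0.16
~S = 1 − 0.11 = 0.89
U | ~S = min(1, a+b) on (0.69, 0.89) = 1.00
S | (U | ~S) = min(1, a+b) on (0.11, 1.00) = 1.00
(P & ~Q) & (S | (U | ~S)) = max(0, a+b−1) on (0.16, 1.00) = 0.16

0.16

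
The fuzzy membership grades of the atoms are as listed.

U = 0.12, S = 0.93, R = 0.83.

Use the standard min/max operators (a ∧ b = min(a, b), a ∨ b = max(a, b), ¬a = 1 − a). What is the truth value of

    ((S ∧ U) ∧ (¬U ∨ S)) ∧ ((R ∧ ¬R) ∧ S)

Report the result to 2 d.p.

0.12

S ∧ U = min(a, b) on (0.93, 0.12) = 0.12
¬U = 1 − 0.12 = 0.88
¬U ∨ S = max(a, b) on (0.88, 0.93) = 0.93
(S ∧ U) ∧ (¬U ∨ S) = min(a, b) on (0.12, 0.93) = 0.12
¬R = 1 − 0.83 = 0.17
R ∧ ¬R = min(a, b) on (0.83, 0.17) = 0.17
(R ∧ ¬R) ∧ S = min(a, b) on (0.17, 0.93) = 0.17
((S ∧ U) ∧ (¬U ∨ S)) ∧ ((R ∧ ¬R) ∧ S) = min(a, b) on (0.12, 0.17) = 0.12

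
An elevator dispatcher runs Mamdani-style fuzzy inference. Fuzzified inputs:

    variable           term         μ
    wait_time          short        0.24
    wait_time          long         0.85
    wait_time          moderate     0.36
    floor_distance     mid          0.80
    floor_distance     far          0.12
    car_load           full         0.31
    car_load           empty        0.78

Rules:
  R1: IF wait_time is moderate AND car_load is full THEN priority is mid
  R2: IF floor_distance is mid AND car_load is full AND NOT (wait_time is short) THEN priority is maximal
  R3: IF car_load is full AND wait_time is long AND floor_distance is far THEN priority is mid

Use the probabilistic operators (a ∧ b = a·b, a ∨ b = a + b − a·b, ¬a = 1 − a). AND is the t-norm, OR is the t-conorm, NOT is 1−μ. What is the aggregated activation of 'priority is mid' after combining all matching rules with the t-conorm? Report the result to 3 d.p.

0.140

R1: moderate=0.36, full=0.31; AND[a·b] → w = 0.1116
R2: mid=0.80, full=0.31, ¬short=1−0.24=0.76; AND[a·b] → w = 0.1885
R3: full=0.31, long=0.85, far=0.12; AND[a·b] → w = 0.0316
Rules with consequent 'mid': {R1, R3} → strengths 0.1116, 0.0316
Aggregate via t-conorm [a + b − a·b]: 0.1397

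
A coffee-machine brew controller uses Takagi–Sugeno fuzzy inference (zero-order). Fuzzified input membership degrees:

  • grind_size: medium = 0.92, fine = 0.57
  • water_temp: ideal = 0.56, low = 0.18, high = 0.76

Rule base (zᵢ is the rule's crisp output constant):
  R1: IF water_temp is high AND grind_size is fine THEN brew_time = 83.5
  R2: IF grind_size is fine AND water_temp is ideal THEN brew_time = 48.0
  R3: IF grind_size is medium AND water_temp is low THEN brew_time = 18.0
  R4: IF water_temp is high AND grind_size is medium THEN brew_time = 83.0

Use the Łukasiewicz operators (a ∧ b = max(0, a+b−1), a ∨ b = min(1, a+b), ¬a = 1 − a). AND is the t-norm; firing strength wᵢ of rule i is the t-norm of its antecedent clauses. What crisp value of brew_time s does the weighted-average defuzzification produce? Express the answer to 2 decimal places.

R1 (z=83.5): high=0.76, fine=0.57; AND[max(0, a+b−1)] → w = 0.33
R2 (z=48.0): fine=0.57, ideal=0.56; AND[max(0, a+b−1)] → w = 0.13
R3 (z=18.0): medium=0.92, low=0.18; AND[max(0, a+b−1)] → w = 0.10
R4 (z=83.0): high=0.76, medium=0.92; AND[max(0, a+b−1)] → w = 0.68
Weighted average = (0.33·83.5 + 0.13·48.0 + 0.10·18.0 + 0.68·83.0) / (0.33 + 0.13 + 0.10 + 0.68)
  = 92.0350 / 1.2400 = 74.22

74.22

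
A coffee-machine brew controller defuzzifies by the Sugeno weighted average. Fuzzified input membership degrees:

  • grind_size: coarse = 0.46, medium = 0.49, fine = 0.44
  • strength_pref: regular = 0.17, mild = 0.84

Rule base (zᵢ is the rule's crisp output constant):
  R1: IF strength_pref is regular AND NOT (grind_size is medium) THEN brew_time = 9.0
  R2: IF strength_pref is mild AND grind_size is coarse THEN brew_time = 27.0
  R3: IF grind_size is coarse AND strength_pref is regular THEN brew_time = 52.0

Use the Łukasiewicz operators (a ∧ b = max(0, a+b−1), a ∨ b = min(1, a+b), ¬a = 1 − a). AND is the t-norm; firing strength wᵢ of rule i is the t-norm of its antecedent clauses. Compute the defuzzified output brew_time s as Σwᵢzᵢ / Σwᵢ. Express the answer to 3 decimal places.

R1 (z=9.0): regular=0.17, ¬medium=1−0.49=0.51; AND[max(0, a+b−1)] → w = 0.00
R2 (z=27.0): mild=0.84, coarse=0.46; AND[max(0, a+b−1)] → w = 0.30
R3 (z=52.0): coarse=0.46, regular=0.17; AND[max(0, a+b−1)] → w = 0.00
Weighted average = (0.00·9.0 + 0.30·27.0 + 0.00·52.0) / (0.00 + 0.30 + 0.00)
  = 8.1000 / 0.3000 = 27.000

27.000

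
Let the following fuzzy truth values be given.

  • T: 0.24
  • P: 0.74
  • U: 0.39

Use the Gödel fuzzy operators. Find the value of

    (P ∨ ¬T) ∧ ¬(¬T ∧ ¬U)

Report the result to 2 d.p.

¬T = 1 − 0.24 = 0.76
P ∨ ¬T = max(a, b) on (0.74, 0.76) = 0.76
¬T = 1 − 0.24 = 0.76
¬U = 1 − 0.39 = 0.61
¬T ∧ ¬U = min(a, b) on (0.76, 0.61) = 0.61
¬(¬T ∧ ¬U) = 1 − 0.61 = 0.39
(P ∨ ¬T) ∧ ¬(¬T ∧ ¬U) = min(a, b) on (0.76, 0.39) = 0.39

0.39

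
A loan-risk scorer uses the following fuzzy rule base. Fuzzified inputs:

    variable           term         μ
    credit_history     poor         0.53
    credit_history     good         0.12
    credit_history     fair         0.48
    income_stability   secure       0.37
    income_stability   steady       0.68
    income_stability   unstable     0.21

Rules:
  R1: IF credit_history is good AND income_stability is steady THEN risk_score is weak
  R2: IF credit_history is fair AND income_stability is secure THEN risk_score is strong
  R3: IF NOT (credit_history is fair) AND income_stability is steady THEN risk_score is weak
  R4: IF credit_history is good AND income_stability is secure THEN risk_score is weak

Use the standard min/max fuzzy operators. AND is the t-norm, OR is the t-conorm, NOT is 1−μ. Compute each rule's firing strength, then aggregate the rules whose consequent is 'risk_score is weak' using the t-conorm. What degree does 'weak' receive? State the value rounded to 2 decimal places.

0.52

R1: good=0.12, steady=0.68; AND[min(a, b)] → w = 0.12
R2: fair=0.48, secure=0.37; AND[min(a, b)] → w = 0.37
R3: ¬fair=1−0.48=0.52, steady=0.68; AND[min(a, b)] → w = 0.52
R4: good=0.12, secure=0.37; AND[min(a, b)] → w = 0.12
Rules with consequent 'weak': {R1, R3, R4} → strengths 0.12, 0.52, 0.12
Aggregate via t-conorm [max(a, b)]: 0.52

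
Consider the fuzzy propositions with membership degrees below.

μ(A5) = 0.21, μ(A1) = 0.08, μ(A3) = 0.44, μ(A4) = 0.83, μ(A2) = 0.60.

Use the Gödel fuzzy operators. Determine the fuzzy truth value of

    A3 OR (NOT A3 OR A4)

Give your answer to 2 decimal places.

0.83

NOT A3 = 1 − 0.44 = 0.56
NOT A3 OR A4 = max(a, b) on (0.56, 0.83) = 0.83
A3 OR (NOT A3 OR A4) = max(a, b) on (0.44, 0.83) = 0.83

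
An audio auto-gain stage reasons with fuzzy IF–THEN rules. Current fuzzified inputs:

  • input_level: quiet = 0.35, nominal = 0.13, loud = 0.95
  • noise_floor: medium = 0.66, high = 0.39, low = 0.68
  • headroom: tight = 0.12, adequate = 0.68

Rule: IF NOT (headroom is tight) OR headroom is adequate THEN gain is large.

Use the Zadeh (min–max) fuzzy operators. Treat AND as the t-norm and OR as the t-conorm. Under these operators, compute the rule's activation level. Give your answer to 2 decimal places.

0.88

firing strength: ¬tight=1−0.12=0.88, adequate=0.68; OR[max(a, b)] → w = 0.88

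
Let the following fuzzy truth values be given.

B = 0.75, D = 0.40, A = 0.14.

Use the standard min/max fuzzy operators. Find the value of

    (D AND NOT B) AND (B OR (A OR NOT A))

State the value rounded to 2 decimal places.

0.25

NOT B = 1 − 0.75 = 0.25
D AND NOT B = min(a, b) on (0.40, 0.25) = 0.25
NOT A = 1 − 0.14 = 0.86
A OR NOT A = max(a, b) on (0.14, 0.86) = 0.86
B OR (A OR NOT A) = max(a, b) on (0.75, 0.86) = 0.86
(D AND NOT B) AND (B OR (A OR NOT A)) = min(a, b) on (0.25, 0.86) = 0.25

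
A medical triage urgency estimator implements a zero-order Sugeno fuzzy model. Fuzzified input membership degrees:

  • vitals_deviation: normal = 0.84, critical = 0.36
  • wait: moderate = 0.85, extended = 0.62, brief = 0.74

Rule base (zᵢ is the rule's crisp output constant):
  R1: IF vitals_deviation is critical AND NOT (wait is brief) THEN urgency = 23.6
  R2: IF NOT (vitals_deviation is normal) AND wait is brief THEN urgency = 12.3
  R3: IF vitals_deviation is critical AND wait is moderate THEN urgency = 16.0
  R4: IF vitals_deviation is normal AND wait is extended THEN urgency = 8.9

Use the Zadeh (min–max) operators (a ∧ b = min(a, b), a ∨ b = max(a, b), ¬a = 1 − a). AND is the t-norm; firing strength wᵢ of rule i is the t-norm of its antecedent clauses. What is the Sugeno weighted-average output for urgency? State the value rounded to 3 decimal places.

13.844

R1 (z=23.6): critical=0.36, ¬brief=1−0.74=0.26; AND[min(a, b)] → w = 0.26
R2 (z=12.3): ¬normal=1−0.84=0.16, brief=0.74; AND[min(a, b)] → w = 0.16
R3 (z=16.0): critical=0.36, moderate=0.85; AND[min(a, b)] → w = 0.36
R4 (z=8.9): normal=0.84, extended=0.62; AND[min(a, b)] → w = 0.62
Weighted average = (0.26·23.6 + 0.16·12.3 + 0.36·16.0 + 0.62·8.9) / (0.26 + 0.16 + 0.36 + 0.62)
  = 19.3820 / 1.4000 = 13.844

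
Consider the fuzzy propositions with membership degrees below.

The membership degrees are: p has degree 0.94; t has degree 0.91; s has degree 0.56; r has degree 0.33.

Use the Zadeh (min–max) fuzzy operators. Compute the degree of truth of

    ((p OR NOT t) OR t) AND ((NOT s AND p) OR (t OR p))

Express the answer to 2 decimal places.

0.94

NOT t = 1 − 0.91 = 0.09
p OR NOT t = max(a, b) on (0.94, 0.09) = 0.94
(p OR NOT t) OR t = max(a, b) on (0.94, 0.91) = 0.94
NOT s = 1 − 0.56 = 0.44
NOT s AND p = min(a, b) on (0.44, 0.94) = 0.44
t OR p = max(a, b) on (0.91, 0.94) = 0.94
(NOT s AND p) OR (t OR p) = max(a, b) on (0.44, 0.94) = 0.94
((p OR NOT t) OR t) AND ((NOT s AND p) OR (t OR p)) = min(a, b) on (0.94, 0.94) = 0.94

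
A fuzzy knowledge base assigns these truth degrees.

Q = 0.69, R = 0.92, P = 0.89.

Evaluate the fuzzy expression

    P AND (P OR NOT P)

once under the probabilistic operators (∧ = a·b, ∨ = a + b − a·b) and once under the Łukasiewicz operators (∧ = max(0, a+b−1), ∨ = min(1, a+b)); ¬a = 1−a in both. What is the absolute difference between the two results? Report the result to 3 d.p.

Under probabilistic:
  NOT P = 1 − 0.8900 = 0.1100
  P OR NOT P = a + b − a·b on (0.8900, 0.1100) = 0.9021
  P AND (P OR NOT P) = a·b on (0.8900, 0.9021) = 0.8029
  → value = 0.8029
Under Łukasiewicz:
  NOT P = 1 − 0.89 = 0.11
  P OR NOT P = min(1, a+b) on (0.89, 0.11) = 1.00
  P AND (P OR NOT P) = max(0, a+b−1) on (0.89, 1.00) = 0.89
  → value = 0.8900
|0.8029 − 0.8900| = 0.087

0.087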